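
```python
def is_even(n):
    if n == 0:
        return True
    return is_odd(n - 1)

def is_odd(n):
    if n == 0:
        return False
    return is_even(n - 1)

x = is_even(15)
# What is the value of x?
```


is_even(15)
= is_odd(14)
= is_even(13)
= is_odd(12)
= is_even(11)
= is_odd(10)
= is_even(9)
= is_odd(8)
= is_even(7)
= is_odd(6)
= is_even(5)
= is_odd(4)
= is_even(3)
= is_odd(2)
= is_even(1)
= is_odd(0)
n == 0: return False
= False


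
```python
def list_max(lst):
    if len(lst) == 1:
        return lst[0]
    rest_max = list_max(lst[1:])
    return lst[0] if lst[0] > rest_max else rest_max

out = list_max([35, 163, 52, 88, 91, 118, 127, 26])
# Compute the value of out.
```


list_max([35, 163, 52, 88, 91, 118, 127, 26])
= compare 35 with list_max([163, 52, 88, 91, 118, 127, 26])
= compare 163 with list_max([52, 88, 91, 118, 127, 26])
= compare 52 with list_max([88, 91, 118, 127, 26])
= compare 88 with list_max([91, 118, 127, 26])
= compare 91 with list_max([118, 127, 26])
= compare 118 with list_max([127, 26])
= compare 127 with list_max([26])
Base: list_max([26]) = 26
compare 127 with 26: max = 127
compare 118 with 127: max = 127
compare 91 with 127: max = 127
compare 88 with 127: max = 127
compare 52 with 127: max = 127
compare 163 with 127: max = 163
compare 35 with 163: max = 163
= 163


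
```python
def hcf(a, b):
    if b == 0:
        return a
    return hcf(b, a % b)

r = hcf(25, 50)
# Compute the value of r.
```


hcf(25, 50)
= hcf(50, 25 % 50) = hcf(50, 25)
= hcf(25, 50 % 25) = hcf(25, 0)
b == 0, return a = 25


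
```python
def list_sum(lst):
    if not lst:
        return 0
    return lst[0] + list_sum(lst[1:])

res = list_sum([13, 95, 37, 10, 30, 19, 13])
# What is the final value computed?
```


list_sum([13, 95, 37, 10, 30, 19, 13])
= 13 + list_sum([95, 37, 10, 30, 19, 13])
= 13 + 95 + list_sum([37, 10, 30, 19, 13])
= 13 + 95 + 37 + list_sum([10, 30, 19, 13])
= 13 + 95 + 37 + 10 + list_sum([30, 19, 13])
= 13 + 95 + 37 + 10 + 30 + list_sum([19, 13])
= 13 + 95 + 37 + 10 + 30 + 19 + list_sum([13])
= 13 + 95 + 37 + 10 + 30 + 19 + 13 + list_sum([])
= 13 + 95 + 37 + 10 + 30 + 19 + 13 + 0
= 217


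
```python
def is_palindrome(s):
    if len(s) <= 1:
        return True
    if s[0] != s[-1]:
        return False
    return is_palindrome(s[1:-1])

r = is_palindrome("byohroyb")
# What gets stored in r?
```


is_palindrome("byohroyb")
"byohroyb": s[0]='b' == s[-1]='b' -> is_palindrome("yohroy")
"yohroy": s[0]='y' == s[-1]='y' -> is_palindrome("ohro")
"ohro": s[0]='o' == s[-1]='o' -> is_palindrome("hr")
"hr": s[0]='h' != s[-1]='r' -> False
= False


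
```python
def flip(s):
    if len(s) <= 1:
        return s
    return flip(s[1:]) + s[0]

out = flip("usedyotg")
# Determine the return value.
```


flip("usedyotg")
= flip("sedyotg") + "u"
= flip("edyotg") + "s" + "u"
= flip("dyotg") + "e" + "s" + "u"
= flip("yotg") + "d" + "e" + "s" + "u"
= flip("otg") + "y" + "d" + "e" + "s" + "u"
= flip("tg") + "o" + "y" + "d" + "e" + "s" + "u"
= flip("g") + "t" + "o" + "y" + "d" + "e" + "s" + "u"
= "g" + "t" + "o" + "y" + "d" + "e" + "s" + "u"
= "gtoydesu"


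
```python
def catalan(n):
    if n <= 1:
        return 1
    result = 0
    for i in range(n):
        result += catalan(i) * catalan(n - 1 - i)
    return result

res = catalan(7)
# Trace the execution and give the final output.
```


catalan(7)
= sum of catalan(i) * catalan(7-1-i) for i in 0..6
First compute sub-values bottom-up:
  catalan(0) = 1, catalan(1) = 1
  catalan(2) = 1*1 + 1*1 = 2
  catalan(3) = 1*2 + 1*1 + 2*1 = 5
  catalan(4) = 1*5 + 1*2 + 2*1 + 5*1 = 14
  catalan(5) = 1*14 + 1*5 + 2*2 + 5*1 + 14*1 = 42
  catalan(6) = 1*42 + 1*14 + 2*5 + 5*2 + 14*1 + 42*1 = 132
Now catalan(7):
  catalan(0)*catalan(6) = 1*132 = 132
  catalan(1)*catalan(5) = 1*42 = 42
  catalan(2)*catalan(4) = 2*14 = 28
  catalan(3)*catalan(3) = 5*5 = 25
  catalan(4)*catalan(2) = 14*2 = 28
  catalan(5)*catalan(1) = 42*1 = 42
  catalan(6)*catalan(0) = 132*1 = 132
= 132 + 42 + 28 + 25 + 28 + 42 + 132
= 429


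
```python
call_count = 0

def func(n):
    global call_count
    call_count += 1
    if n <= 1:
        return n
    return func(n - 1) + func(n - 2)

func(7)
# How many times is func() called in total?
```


func(7) calls func(6) and func(5); each non-base call branches into two more.
Let C(k) = total number of calls made by func(k), including the call to func(k) itself.
Base cases: C(0) = 1, C(1) = 1
Recurrence: C(k) = 1 + C(k-1) + C(k-2)
  C(2) = 1 + C(1) + C(0) = 1 + 1 + 1 = 3
  C(3) = 1 + C(2) + C(1) = 1 + 3 + 1 = 5
  C(4) = 1 + C(3) + C(2) = 1 + 5 + 3 = 9
  C(5) = 1 + C(4) + C(3) = 1 + 9 + 5 = 15
  C(6) = 1 + C(5) + C(4) = 1 + 15 + 9 = 25
  C(7) = 1 + C(6) + C(5) = 1 + 25 + 15 = 41
Total calls = C(7) = 41


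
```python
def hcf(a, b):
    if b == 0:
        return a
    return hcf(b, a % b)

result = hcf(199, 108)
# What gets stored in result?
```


hcf(199, 108)
= hcf(108, 199 % 108) = hcf(108, 91)
= hcf(91, 108 % 91) = hcf(91, 17)
= hcf(17, 91 % 17) = hcf(17, 6)
= hcf(6, 17 % 6) = hcf(6, 5)
= hcf(5, 6 % 5) = hcf(5, 1)
= hcf(1, 5 % 1) = hcf(1, 0)
b == 0, return a = 1


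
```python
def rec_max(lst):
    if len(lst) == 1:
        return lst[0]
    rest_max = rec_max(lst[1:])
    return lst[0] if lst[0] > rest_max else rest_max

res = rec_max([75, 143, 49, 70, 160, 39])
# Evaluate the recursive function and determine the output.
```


rec_max([75, 143, 49, 70, 160, 39])
= compare 75 with rec_max([143, 49, 70, 160, 39])
= compare 143 with rec_max([49, 70, 160, 39])
= compare 49 with rec_max([70, 160, 39])
= compare 70 with rec_max([160, 39])
= compare 160 with rec_max([39])
Base: rec_max([39]) = 39
compare 160 with 39: max = 160
compare 70 with 160: max = 160
compare 49 with 160: max = 160
compare 143 with 160: max = 160
compare 75 with 160: max = 160
= 160


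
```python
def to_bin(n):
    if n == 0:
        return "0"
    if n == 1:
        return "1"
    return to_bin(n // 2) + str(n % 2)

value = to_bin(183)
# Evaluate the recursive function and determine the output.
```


to_bin(183)
= to_bin(91) + "1"
= to_bin(45) + "1" + "1"
= to_bin(22) + "1" + "1" + "1"
= to_bin(11) + "0" + "1" + "1" + "1"
= to_bin(5) + "1" + "0" + "1" + "1" + "1"
= to_bin(2) + "1" + "1" + "0" + "1" + "1" + "1"
= to_bin(1) + "0" + "1" + "1" + "0" + "1" + "1" + "1"
= "1" + "0" + "1" + "1" + "0" + "1" + "1" + "1"
= "10110111"


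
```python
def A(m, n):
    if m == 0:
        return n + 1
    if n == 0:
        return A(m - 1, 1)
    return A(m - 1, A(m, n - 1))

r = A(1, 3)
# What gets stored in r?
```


A(1, 3)
= A(0, A(1, 2))
First compute A(1, 2) = 4
= A(0, 4)
= 5


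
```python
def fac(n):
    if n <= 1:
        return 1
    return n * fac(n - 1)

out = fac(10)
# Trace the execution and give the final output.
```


fac(10)
= 10 * fac(9)
= 10 * 9 * fac(8)
= 10 * 9 * 8 * fac(7)
= 10 * 9 * 8 * 7 * fac(6)
= 10 * 9 * 8 * 7 * 6 * fac(5)
= 10 * 9 * 8 * 7 * 6 * 5 * fac(4)
= 10 * 9 * 8 * 7 * 6 * 5 * 4 * fac(3)
= 10 * 9 * 8 * 7 * 6 * 5 * 4 * 3 * fac(2)
= 10 * 9 * 8 * 7 * 6 * 5 * 4 * 3 * 2 * fac(1)
= 10 * 9 * 8 * 7 * 6 * 5 * 4 * 3 * 2 * 1
= 3628800


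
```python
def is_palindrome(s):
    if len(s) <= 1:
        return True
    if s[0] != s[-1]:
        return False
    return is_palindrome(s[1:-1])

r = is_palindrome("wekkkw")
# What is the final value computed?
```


is_palindrome("wekkkw")
"wekkkw": s[0]='w' == s[-1]='w' -> is_palindrome("ekkk")
"ekkk": s[0]='e' != s[-1]='k' -> False
= False


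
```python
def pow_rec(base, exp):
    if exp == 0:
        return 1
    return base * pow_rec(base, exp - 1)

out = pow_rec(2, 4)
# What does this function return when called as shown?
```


pow_rec(2, 4)
= 2 * pow_rec(2, 3)
= 2 * 2 * pow_rec(2, 2)
= 2 * 2 * 2 * pow_rec(2, 1)
= 2 * 2 * 2 * 2 * pow_rec(2, 0)
= 2 * 2 * 2 * 2 * 1
= 16


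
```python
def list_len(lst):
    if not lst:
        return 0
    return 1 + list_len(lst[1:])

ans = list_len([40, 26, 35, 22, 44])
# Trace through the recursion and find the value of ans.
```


list_len([40, 26, 35, 22, 44])
= 1 + list_len([26, 35, 22, 44])
= 1 + 1 + list_len([35, 22, 44])
= 1 + 1 + 1 + list_len([22, 44])
= 1 + 1 + 1 + 1 + list_len([44])
= 1 + 1 + 1 + 1 + 1 + list_len([])
= 1 + 1 + 1 + 1 + 1 + 0
= 5


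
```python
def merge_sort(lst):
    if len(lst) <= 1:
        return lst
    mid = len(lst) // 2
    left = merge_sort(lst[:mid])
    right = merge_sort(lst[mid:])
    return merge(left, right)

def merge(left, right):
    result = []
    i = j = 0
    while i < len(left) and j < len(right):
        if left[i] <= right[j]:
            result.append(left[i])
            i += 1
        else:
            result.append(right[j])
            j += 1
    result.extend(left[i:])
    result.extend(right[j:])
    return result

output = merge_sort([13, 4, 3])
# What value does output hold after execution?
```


merge_sort([13, 4, 3])
Split into [13] and [4, 3]
Left sorted: [13]
Right sorted: [3, 4]
Merge [13] and [3, 4]
= [3, 4, 13]


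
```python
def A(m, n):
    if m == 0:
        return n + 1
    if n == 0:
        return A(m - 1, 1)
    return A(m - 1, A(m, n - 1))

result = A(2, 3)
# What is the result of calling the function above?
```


A(2, 3)
= A(1, A(2, 2))
First compute A(2, 2) = 7
= A(1, 7)
= 9


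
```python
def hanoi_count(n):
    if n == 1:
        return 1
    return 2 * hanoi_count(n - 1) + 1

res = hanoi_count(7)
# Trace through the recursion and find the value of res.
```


hanoi_count(7)
= 2 * hanoi_count(6) + 1
= 2 * (2 * hanoi_count(5) + 1) + 1
= 2 * (2 * (2 * hanoi_count(4) + 1) + 1) + 1
= 2 * (2 * (2 * (2 * hanoi_count(3) + 1) + 1) + 1) + 1
= 2 * (2 * (2 * (2 * (2 * hanoi_count(2) + 1) + 1) + 1) + 1) + 1
= 2 * (2 * (2 * (2 * (2 * (2 * hanoi_count(1) + 1) + 1) + 1) + 1) + 1) + 1
Now compute bottom-up:
hanoi_count(1) = 1
hanoi_count(2) = 2 * 1 + 1 = 3
hanoi_count(3) = 2 * 3 + 1 = 7
hanoi_count(4) = 2 * 7 + 1 = 15
hanoi_count(5) = 2 * 15 + 1 = 31
hanoi_count(6) = 2 * 31 + 1 = 63
hanoi_count(7) = 2 * 63 + 1 = 127
= 127


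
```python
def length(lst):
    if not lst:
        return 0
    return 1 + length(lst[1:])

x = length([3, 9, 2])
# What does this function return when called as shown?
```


length([3, 9, 2])
= 1 + length([9, 2])
= 1 + 1 + length([2])
= 1 + 1 + 1 + length([])
= 1 + 1 + 1 + 0
= 3


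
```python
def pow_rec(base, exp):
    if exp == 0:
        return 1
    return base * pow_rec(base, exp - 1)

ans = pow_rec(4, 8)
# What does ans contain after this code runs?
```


pow_rec(4, 8)
= 4 * pow_rec(4, 7)
= 4 * 4 * pow_rec(4, 6)
= 4 * 4 * 4 * pow_rec(4, 5)
= 4 * 4 * 4 * 4 * pow_rec(4, 4)
= 4 * 4 * 4 * 4 * 4 * pow_rec(4, 3)
= 4 * 4 * 4 * 4 * 4 * 4 * pow_rec(4, 2)
= 4 * 4 * 4 * 4 * 4 * 4 * 4 * pow_rec(4, 1)
= 4 * 4 * 4 * 4 * 4 * 4 * 4 * 4 * pow_rec(4, 0)
= 4 * 4 * 4 * 4 * 4 * 4 * 4 * 4 * 1
= 65536


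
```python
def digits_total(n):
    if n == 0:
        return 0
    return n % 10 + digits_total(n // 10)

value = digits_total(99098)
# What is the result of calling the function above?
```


digits_total(99098)
= 8 + digits_total(9909)
= 8 + 9 + digits_total(990)
= 8 + 9 + 0 + digits_total(99)
= 8 + 9 + 0 + 9 + digits_total(9)
= 8 + 9 + 0 + 9 + 9 + digits_total(0)
= 8 + 9 + 0 + 9 + 9 + 0
= 35


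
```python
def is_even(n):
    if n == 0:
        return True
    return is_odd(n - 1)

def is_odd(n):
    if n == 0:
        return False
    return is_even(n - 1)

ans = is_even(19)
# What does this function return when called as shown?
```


is_even(19)
= is_odd(18)
= is_even(17)
= is_odd(16)
= is_even(15)
= is_odd(14)
= is_even(13)
= is_odd(12)
= is_even(11)
= is_odd(10)
= is_even(9)
= is_odd(8)
= is_even(7)
= is_odd(6)
= is_even(5)
= is_odd(4)
= is_even(3)
= is_odd(2)
= is_even(1)
= is_odd(0)
n == 0: return False
= False


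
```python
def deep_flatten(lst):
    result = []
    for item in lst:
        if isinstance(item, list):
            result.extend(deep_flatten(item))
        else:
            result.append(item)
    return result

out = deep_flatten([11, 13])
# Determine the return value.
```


deep_flatten([11, 13])
Processing each element:
  11 is not a list -> append 11
  13 is not a list -> append 13
= [11, 13]


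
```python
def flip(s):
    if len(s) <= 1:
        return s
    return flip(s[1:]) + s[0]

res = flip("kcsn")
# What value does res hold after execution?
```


flip("kcsn")
= flip("csn") + "k"
= flip("sn") + "c" + "k"
= flip("n") + "s" + "c" + "k"
= "n" + "s" + "c" + "k"
= "nsck"


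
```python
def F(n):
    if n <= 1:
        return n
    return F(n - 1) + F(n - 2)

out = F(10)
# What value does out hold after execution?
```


F(10)
= F(9) + F(8)
= (F(8) + F(7)) + F(8)
Computing bottom-up: F(0)=0, F(1)=1, F(2)=1, F(3)=2, F(4)=3, F(5)=5, F(6)=8, F(7)=13, F(8)=21, F(9)=34, F(10)=55
= 55


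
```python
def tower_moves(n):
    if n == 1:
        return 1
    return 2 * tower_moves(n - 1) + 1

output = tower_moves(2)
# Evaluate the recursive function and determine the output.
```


tower_moves(2)
= 2 * tower_moves(1) + 1
Now compute bottom-up:
tower_moves(1) = 1
tower_moves(2) = 2 * 1 + 1 = 3
= 3


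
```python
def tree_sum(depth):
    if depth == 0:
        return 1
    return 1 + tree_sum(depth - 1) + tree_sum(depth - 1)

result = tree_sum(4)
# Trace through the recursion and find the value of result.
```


tree_sum(4)
= 1 + tree_sum(3) + tree_sum(3)
= 1 + 2 * tree_sum(3)
tree_sum(k) = 2^(k+1) - 1
tree_sum(0) = 1
tree_sum(1) = 3
tree_sum(2) = 7
tree_sum(3) = 15
tree_sum(4) = 31
tree_sum(4) = 2^5 - 1 = 31


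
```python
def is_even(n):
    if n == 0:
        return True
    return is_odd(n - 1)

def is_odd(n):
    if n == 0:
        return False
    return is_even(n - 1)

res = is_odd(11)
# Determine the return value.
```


is_odd(11)
= is_even(10)
= is_odd(9)
= is_even(8)
= is_odd(7)
= is_even(6)
= is_odd(5)
= is_even(4)
= is_odd(3)
= is_even(2)
= is_odd(1)
= is_even(0)
n == 0: return True
= True


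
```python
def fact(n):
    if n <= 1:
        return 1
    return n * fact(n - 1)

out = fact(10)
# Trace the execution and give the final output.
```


fact(10)
= 10 * fact(9)
= 10 * 9 * fact(8)
= 10 * 9 * 8 * fact(7)
= 10 * 9 * 8 * 7 * fact(6)
= 10 * 9 * 8 * 7 * 6 * fact(5)
= 10 * 9 * 8 * 7 * 6 * 5 * fact(4)
= 10 * 9 * 8 * 7 * 6 * 5 * 4 * fact(3)
= 10 * 9 * 8 * 7 * 6 * 5 * 4 * 3 * fact(2)
= 10 * 9 * 8 * 7 * 6 * 5 * 4 * 3 * 2 * fact(1)
= 10 * 9 * 8 * 7 * 6 * 5 * 4 * 3 * 2 * 1
= 3628800


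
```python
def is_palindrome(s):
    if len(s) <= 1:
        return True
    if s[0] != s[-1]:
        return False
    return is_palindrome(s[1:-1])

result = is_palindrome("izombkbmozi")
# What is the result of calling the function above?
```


is_palindrome("izombkbmozi")
"izombkbmozi": s[0]='i' == s[-1]='i' -> is_palindrome("zombkbmoz")
"zombkbmoz": s[0]='z' == s[-1]='z' -> is_palindrome("ombkbmo")
"ombkbmo": s[0]='o' == s[-1]='o' -> is_palindrome("mbkbm")
"mbkbm": s[0]='m' == s[-1]='m' -> is_palindrome("bkb")
"bkb": s[0]='b' == s[-1]='b' -> is_palindrome("k")
"k": len <= 1 -> True
= True


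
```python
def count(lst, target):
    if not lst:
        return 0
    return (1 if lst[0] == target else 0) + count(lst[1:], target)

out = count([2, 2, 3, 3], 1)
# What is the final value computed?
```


count([2, 2, 3, 3], 1)
lst[0]=2 != 1: 0 + count([2, 3, 3], 1)
lst[0]=2 != 1: 0 + count([3, 3], 1)
lst[0]=3 != 1: 0 + count([3], 1)
lst[0]=3 != 1: 0 + count([], 1)
= 0


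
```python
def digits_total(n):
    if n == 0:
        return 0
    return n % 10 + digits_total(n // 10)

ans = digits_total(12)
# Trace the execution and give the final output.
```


digits_total(12)
= 2 + digits_total(1)
= 2 + 1 + digits_total(0)
= 2 + 1 + 0
= 3


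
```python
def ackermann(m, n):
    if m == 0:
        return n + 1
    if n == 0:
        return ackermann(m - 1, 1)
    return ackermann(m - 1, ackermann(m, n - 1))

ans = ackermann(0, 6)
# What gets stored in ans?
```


ackermann(0, 6)
m == 0: return 6 + 1 = 7
= 7


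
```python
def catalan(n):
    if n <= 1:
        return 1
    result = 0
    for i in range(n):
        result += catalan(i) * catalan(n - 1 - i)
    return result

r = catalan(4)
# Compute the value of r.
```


catalan(4)
= sum of catalan(i) * catalan(4-1-i) for i in 0..3
First compute sub-values bottom-up:
  catalan(0) = 1, catalan(1) = 1
  catalan(2) = 1*1 + 1*1 = 2
  catalan(3) = 1*2 + 1*1 + 2*1 = 5
Now catalan(4):
  catalan(0)*catalan(3) = 1*5 = 5
  catalan(1)*catalan(2) = 1*2 = 2
  catalan(2)*catalan(1) = 2*1 = 2
  catalan(3)*catalan(0) = 5*1 = 5
= 5 + 2 + 2 + 5
= 14


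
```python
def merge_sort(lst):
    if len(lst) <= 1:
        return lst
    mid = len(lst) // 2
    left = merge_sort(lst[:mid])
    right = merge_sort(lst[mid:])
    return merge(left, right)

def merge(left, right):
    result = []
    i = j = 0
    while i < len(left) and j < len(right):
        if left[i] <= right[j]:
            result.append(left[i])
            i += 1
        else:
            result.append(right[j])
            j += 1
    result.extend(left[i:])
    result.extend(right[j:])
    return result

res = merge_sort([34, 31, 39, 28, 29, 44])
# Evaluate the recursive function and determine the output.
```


merge_sort([34, 31, 39, 28, 29, 44])
Split into [34, 31, 39] and [28, 29, 44]
Left sorted: [31, 34, 39]
Right sorted: [28, 29, 44]
Merge [31, 34, 39] and [28, 29, 44]
= [28, 29, 31, 34, 39, 44]


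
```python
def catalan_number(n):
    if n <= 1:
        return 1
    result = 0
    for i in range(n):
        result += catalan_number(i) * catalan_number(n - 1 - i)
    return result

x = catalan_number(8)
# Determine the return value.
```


catalan_number(8)
= sum of catalan_number(i) * catalan_number(8-1-i) for i in 0..7
First compute sub-values bottom-up:
  catalan_number(0) = 1, catalan_number(1) = 1
  catalan_number(2) = 1*1 + 1*1 = 2
  catalan_number(3) = 1*2 + 1*1 + 2*1 = 5
  catalan_number(4) = 1*5 + 1*2 + 2*1 + 5*1 = 14
  catalan_number(5) = 1*14 + 1*5 + 2*2 + 5*1 + 14*1 = 42
  catalan_number(6) = 1*42 + 1*14 + 2*5 + 5*2 + 14*1 + 42*1 = 132
  catalan_number(7) = 1*132 + 1*42 + 2*14 + 5*5 + 14*2 + 42*1 + 132*1 = 429
Now catalan_number(8):
  catalan_number(0)*catalan_number(7) = 1*429 = 429
  catalan_number(1)*catalan_number(6) = 1*132 = 132
  catalan_number(2)*catalan_number(5) = 2*42 = 84
  catalan_number(3)*catalan_number(4) = 5*14 = 70
  catalan_number(4)*catalan_number(3) = 14*5 = 70
  catalan_number(5)*catalan_number(2) = 42*2 = 84
  catalan_number(6)*catalan_number(1) = 132*1 = 132
  catalan_number(7)*catalan_number(0) = 429*1 = 429
= 429 + 132 + 84 + 70 + 70 + 84 + 132 + 429
= 1430


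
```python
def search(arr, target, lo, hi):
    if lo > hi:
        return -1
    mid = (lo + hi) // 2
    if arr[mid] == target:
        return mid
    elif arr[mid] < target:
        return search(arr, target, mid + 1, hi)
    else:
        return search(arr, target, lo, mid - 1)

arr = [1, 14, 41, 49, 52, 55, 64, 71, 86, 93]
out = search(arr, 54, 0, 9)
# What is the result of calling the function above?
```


search(arr, 54, 0, 9)
lo=0, hi=9, mid=4, arr[mid]=52
52 < 54, search right half
lo=5, hi=9, mid=7, arr[mid]=71
71 > 54, search left half
lo=5, hi=6, mid=5, arr[mid]=55
55 > 54, search left half
lo > hi, target not found, return -1
= -1


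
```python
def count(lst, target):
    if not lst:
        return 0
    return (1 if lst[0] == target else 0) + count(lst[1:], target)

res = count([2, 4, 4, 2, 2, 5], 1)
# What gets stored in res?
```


count([2, 4, 4, 2, 2, 5], 1)
lst[0]=2 != 1: 0 + count([4, 4, 2, 2, 5], 1)
lst[0]=4 != 1: 0 + count([4, 2, 2, 5], 1)
lst[0]=4 != 1: 0 + count([2, 2, 5], 1)
lst[0]=2 != 1: 0 + count([2, 5], 1)
lst[0]=2 != 1: 0 + count([5], 1)
lst[0]=5 != 1: 0 + count([], 1)
= 0


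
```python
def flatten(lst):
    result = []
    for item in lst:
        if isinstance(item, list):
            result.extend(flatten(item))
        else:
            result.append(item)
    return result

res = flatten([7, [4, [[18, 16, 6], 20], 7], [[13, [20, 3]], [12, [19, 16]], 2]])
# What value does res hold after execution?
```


flatten([7, [4, [[18, 16, 6], 20], 7], [[13, [20, 3]], [12, [19, 16]], 2]])
Processing each element:
  7 is not a list -> append 7
  [4, [[18, 16, 6], 20], 7] is a list -> flatten recursively -> [4, 18, 16, 6, 20, 7]
  [[13, [20, 3]], [12, [19, 16]], 2] is a list -> flatten recursively -> [13, 20, 3, 12, 19, 16, 2]
= [7, 4, 18, 16, 6, 20, 7, 13, 20, 3, 12, 19, 16, 2]


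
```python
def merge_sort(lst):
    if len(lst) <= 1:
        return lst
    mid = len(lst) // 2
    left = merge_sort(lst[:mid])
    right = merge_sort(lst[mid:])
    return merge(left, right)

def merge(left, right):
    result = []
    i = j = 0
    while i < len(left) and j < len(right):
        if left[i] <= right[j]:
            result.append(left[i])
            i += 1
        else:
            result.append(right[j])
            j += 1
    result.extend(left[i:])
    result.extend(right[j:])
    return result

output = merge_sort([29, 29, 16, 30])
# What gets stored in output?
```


merge_sort([29, 29, 16, 30])
Split into [29, 29] and [16, 30]
Left sorted: [29, 29]
Right sorted: [16, 30]
Merge [29, 29] and [16, 30]
= [16, 29, 29, 30]


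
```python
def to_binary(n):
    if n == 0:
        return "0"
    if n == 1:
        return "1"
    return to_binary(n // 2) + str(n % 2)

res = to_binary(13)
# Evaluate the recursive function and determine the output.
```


to_binary(13)
= to_binary(6) + "1"
= to_binary(3) + "0" + "1"
= to_binary(1) + "1" + "0" + "1"
= "1" + "1" + "0" + "1"
= "1101"


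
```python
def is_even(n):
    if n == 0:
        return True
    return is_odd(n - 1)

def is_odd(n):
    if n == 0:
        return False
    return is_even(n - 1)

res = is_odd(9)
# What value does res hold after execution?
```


is_odd(9)
= is_even(8)
= is_odd(7)
= is_even(6)
= is_odd(5)
= is_even(4)
= is_odd(3)
= is_even(2)
= is_odd(1)
= is_even(0)
n == 0: return True
= True


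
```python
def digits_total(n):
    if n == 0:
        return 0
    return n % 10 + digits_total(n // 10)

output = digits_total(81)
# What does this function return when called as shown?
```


digits_total(81)
= 1 + digits_total(8)
= 1 + 8 + digits_total(0)
= 1 + 8 + 0
= 9


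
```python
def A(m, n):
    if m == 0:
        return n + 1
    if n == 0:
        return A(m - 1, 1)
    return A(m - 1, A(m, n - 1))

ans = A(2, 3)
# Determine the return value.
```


A(2, 3)
= A(1, A(2, 2))
First compute A(2, 2) = 7
= A(1, 7)
= 9


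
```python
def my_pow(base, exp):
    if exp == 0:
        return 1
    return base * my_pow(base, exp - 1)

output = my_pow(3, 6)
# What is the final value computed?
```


my_pow(3, 6)
= 3 * my_pow(3, 5)
= 3 * 3 * my_pow(3, 4)
= 3 * 3 * 3 * my_pow(3, 3)
= 3 * 3 * 3 * 3 * my_pow(3, 2)
= 3 * 3 * 3 * 3 * 3 * my_pow(3, 1)
= 3 * 3 * 3 * 3 * 3 * 3 * my_pow(3, 0)
= 3 * 3 * 3 * 3 * 3 * 3 * 1
= 729


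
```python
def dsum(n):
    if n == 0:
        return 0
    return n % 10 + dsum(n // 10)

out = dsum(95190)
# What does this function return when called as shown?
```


dsum(95190)
= 0 + dsum(9519)
= 0 + 9 + dsum(951)
= 0 + 9 + 1 + dsum(95)
= 0 + 9 + 1 + 5 + dsum(9)
= 0 + 9 + 1 + 5 + 9 + dsum(0)
= 0 + 9 + 1 + 5 + 9 + 0
= 24


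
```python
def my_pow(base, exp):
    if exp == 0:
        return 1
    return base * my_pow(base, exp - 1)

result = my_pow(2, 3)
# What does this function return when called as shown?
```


my_pow(2, 3)
= 2 * my_pow(2, 2)
= 2 * 2 * my_pow(2, 1)
= 2 * 2 * 2 * my_pow(2, 0)
= 2 * 2 * 2 * 1
= 8


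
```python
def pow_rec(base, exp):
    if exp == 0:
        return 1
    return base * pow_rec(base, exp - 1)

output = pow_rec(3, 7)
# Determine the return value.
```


pow_rec(3, 7)
= 3 * pow_rec(3, 6)
= 3 * 3 * pow_rec(3, 5)
= 3 * 3 * 3 * pow_rec(3, 4)
= 3 * 3 * 3 * 3 * pow_rec(3, 3)
= 3 * 3 * 3 * 3 * 3 * pow_rec(3, 2)
= 3 * 3 * 3 * 3 * 3 * 3 * pow_rec(3, 1)
= 3 * 3 * 3 * 3 * 3 * 3 * 3 * pow_rec(3, 0)
= 3 * 3 * 3 * 3 * 3 * 3 * 3 * 1
= 2187


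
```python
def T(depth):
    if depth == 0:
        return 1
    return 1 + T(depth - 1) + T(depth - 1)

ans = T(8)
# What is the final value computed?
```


T(8)
= 1 + T(7) + T(7)
= 1 + 2 * T(7)
T(k) = 2^(k+1) - 1
T(0) = 1
T(1) = 3
T(2) = 7
T(3) = 15
T(4) = 31
T(8) = 2^9 - 1 = 511


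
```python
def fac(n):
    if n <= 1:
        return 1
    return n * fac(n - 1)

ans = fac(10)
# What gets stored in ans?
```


fac(10)
= 10 * fac(9)
= 10 * 9 * fac(8)
= 10 * 9 * 8 * fac(7)
= 10 * 9 * 8 * 7 * fac(6)
= 10 * 9 * 8 * 7 * 6 * fac(5)
= 10 * 9 * 8 * 7 * 6 * 5 * fac(4)
= 10 * 9 * 8 * 7 * 6 * 5 * 4 * fac(3)
= 10 * 9 * 8 * 7 * 6 * 5 * 4 * 3 * fac(2)
= 10 * 9 * 8 * 7 * 6 * 5 * 4 * 3 * 2 * fac(1)
= 10 * 9 * 8 * 7 * 6 * 5 * 4 * 3 * 2 * 1
= 3628800


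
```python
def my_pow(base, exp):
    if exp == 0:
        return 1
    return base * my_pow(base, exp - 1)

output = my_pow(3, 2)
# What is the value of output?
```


my_pow(3, 2)
= 3 * my_pow(3, 1)
= 3 * 3 * my_pow(3, 0)
= 3 * 3 * 1
= 9


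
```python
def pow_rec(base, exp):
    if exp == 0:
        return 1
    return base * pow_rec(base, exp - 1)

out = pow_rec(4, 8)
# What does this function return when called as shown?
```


pow_rec(4, 8)
= 4 * pow_rec(4, 7)
= 4 * 4 * pow_rec(4, 6)
= 4 * 4 * 4 * pow_rec(4, 5)
= 4 * 4 * 4 * 4 * pow_rec(4, 4)
= 4 * 4 * 4 * 4 * 4 * pow_rec(4, 3)
= 4 * 4 * 4 * 4 * 4 * 4 * pow_rec(4, 2)
= 4 * 4 * 4 * 4 * 4 * 4 * 4 * pow_rec(4, 1)
= 4 * 4 * 4 * 4 * 4 * 4 * 4 * 4 * pow_rec(4, 0)
= 4 * 4 * 4 * 4 * 4 * 4 * 4 * 4 * 1
= 65536


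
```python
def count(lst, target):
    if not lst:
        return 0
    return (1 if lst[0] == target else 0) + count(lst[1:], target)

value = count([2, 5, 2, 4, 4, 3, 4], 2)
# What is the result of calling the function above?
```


count([2, 5, 2, 4, 4, 3, 4], 2)
lst[0]=2 == 2: 1 + count([5, 2, 4, 4, 3, 4], 2)
lst[0]=5 != 2: 0 + count([2, 4, 4, 3, 4], 2)
lst[0]=2 == 2: 1 + count([4, 4, 3, 4], 2)
lst[0]=4 != 2: 0 + count([4, 3, 4], 2)
lst[0]=4 != 2: 0 + count([3, 4], 2)
lst[0]=3 != 2: 0 + count([4], 2)
lst[0]=4 != 2: 0 + count([], 2)
= 2


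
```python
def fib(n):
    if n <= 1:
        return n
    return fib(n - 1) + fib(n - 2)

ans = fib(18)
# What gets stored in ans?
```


fib(18)
= fib(17) + fib(16)
= (fib(16) + fib(15)) + fib(16)
Computing bottom-up: fib(0)=0, fib(1)=1, fib(2)=1, fib(3)=2, fib(4)=3, fib(5)=5, fib(6)=8, fib(7)=13, fib(8)=21, fib(9)=34, fib(10)=55, fib(11)=89, fib(12)=144, fib(13)=233, fib(14)=377, fib(15)=610, fib(16)=987, fib(17)=1597, fib(18)=2584
= 2584


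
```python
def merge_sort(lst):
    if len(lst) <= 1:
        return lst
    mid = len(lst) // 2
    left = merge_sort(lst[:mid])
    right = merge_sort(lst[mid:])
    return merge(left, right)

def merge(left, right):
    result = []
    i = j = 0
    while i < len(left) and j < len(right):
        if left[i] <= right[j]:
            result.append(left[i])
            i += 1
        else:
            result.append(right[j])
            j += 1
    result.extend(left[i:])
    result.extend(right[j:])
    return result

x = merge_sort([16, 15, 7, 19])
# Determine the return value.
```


merge_sort([16, 15, 7, 19])
Split into [16, 15] and [7, 19]
Left sorted: [15, 16]
Right sorted: [7, 19]
Merge [15, 16] and [7, 19]
= [7, 15, 16, 19]


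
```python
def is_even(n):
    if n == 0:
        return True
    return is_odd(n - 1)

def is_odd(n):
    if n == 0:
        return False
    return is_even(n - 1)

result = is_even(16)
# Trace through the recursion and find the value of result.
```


is_even(16)
= is_odd(15)
= is_even(14)
= is_odd(13)
= is_even(12)
= is_odd(11)
= is_even(10)
= is_odd(9)
= is_even(8)
= is_odd(7)
= is_even(6)
= is_odd(5)
= is_even(4)
= is_odd(3)
= is_even(2)
= is_odd(1)
= is_even(0)
n == 0: return True
= True


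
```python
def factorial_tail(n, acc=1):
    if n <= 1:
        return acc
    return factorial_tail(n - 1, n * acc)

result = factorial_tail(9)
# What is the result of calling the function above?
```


factorial_tail(9, 1)
= factorial_tail(8, 9 * 1) = factorial_tail(8, 9)
= factorial_tail(7, 8 * 9) = factorial_tail(7, 72)
= factorial_tail(6, 7 * 72) = factorial_tail(6, 504)
= factorial_tail(5, 6 * 504) = factorial_tail(5, 3024)
= factorial_tail(4, 5 * 3024) = factorial_tail(4, 15120)
= factorial_tail(3, 4 * 15120) = factorial_tail(3, 60480)
= factorial_tail(2, 3 * 60480) = factorial_tail(2, 181440)
= factorial_tail(1, 2 * 181440) = factorial_tail(1, 362880)
n <= 1, return acc = 362880


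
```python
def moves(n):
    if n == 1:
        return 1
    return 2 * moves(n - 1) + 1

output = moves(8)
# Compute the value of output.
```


moves(8)
= 2 * moves(7) + 1
= 2 * (2 * moves(6) + 1) + 1
= 2 * (2 * (2 * moves(5) + 1) + 1) + 1
= 2 * (2 * (2 * (2 * moves(4) + 1) + 1) + 1) + 1
= 2 * (2 * (2 * (2 * (2 * moves(3) + 1) + 1) + 1) + 1) + 1
= 2 * (2 * (2 * (2 * (2 * (2 * moves(2) + 1) + 1) + 1) + 1) + 1) + 1
= 2 * (2 * (2 * (2 * (2 * (2 * (2 * moves(1) + 1) + 1) + 1) + 1) + 1) + 1) + 1
Now compute bottom-up:
moves(1) = 1
moves(2) = 2 * 1 + 1 = 3
moves(3) = 2 * 3 + 1 = 7
moves(4) = 2 * 7 + 1 = 15
moves(5) = 2 * 15 + 1 = 31
moves(6) = 2 * 31 + 1 = 63
moves(7) = 2 * 63 + 1 = 127
moves(8) = 2 * 127 + 1 = 255
= 255


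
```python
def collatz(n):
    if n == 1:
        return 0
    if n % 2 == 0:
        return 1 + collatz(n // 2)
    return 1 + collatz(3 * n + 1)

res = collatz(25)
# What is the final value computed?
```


collatz(25)
25 is odd -> 3*25+1 = 76 -> collatz(76)
76 is even -> collatz(38)
38 is even -> collatz(19)
19 is odd -> 3*19+1 = 58 -> collatz(58)
58 is even -> collatz(29)
29 is odd -> 3*29+1 = 88 -> collatz(88)
88 is even -> collatz(44)
44 is even -> collatz(22)
22 is even -> collatz(11)
11 is odd -> 3*11+1 = 34 -> collatz(34)
34 is even -> collatz(17)
17 is odd -> 3*17+1 = 52 -> collatz(52)
52 is even -> collatz(26)
26 is even -> collatz(13)
13 is odd -> 3*13+1 = 40 -> collatz(40)
40 is even -> collatz(20)
20 is even -> collatz(10)
10 is even -> collatz(5)
5 is odd -> 3*5+1 = 16 -> collatz(16)
16 is even -> collatz(8)
8 is even -> collatz(4)
4 is even -> collatz(2)
2 is even -> collatz(1)
Reached 1 after 23 steps
= 23


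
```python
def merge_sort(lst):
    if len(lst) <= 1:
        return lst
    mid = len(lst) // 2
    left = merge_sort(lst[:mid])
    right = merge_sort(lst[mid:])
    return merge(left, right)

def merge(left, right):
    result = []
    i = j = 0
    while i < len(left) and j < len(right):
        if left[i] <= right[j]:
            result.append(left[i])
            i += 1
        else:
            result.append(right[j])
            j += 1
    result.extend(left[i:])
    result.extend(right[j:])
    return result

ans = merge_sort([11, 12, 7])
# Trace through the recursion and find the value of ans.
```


merge_sort([11, 12, 7])
Split into [11] and [12, 7]
Left sorted: [11]
Right sorted: [7, 12]
Merge [11] and [7, 12]
= [7, 11, 12]


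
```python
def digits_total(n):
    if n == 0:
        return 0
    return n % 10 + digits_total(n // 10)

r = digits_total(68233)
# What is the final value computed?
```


digits_total(68233)
= 3 + digits_total(6823)
= 3 + 3 + digits_total(682)
= 3 + 3 + 2 + digits_total(68)
= 3 + 3 + 2 + 8 + digits_total(6)
= 3 + 3 + 2 + 8 + 6 + digits_total(0)
= 3 + 3 + 2 + 8 + 6 + 0
= 22


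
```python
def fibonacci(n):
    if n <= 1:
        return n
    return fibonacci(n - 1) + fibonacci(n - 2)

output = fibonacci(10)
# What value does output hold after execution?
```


fibonacci(10)
= fibonacci(9) + fibonacci(8)
= (fibonacci(8) + fibonacci(7)) + fibonacci(8)
Computing bottom-up: fibonacci(0)=0, fibonacci(1)=1, fibonacci(2)=1, fibonacci(3)=2, fibonacci(4)=3, fibonacci(5)=5, fibonacci(6)=8, fibonacci(7)=13, fibonacci(8)=21, fibonacci(9)=34, fibonacci(10)=55
= 55


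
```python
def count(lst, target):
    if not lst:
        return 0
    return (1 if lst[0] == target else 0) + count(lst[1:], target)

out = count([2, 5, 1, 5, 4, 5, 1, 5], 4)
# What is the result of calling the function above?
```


count([2, 5, 1, 5, 4, 5, 1, 5], 4)
lst[0]=2 != 4: 0 + count([5, 1, 5, 4, 5, 1, 5], 4)
lst[0]=5 != 4: 0 + count([1, 5, 4, 5, 1, 5], 4)
lst[0]=1 != 4: 0 + count([5, 4, 5, 1, 5], 4)
lst[0]=5 != 4: 0 + count([4, 5, 1, 5], 4)
lst[0]=4 == 4: 1 + count([5, 1, 5], 4)
lst[0]=5 != 4: 0 + count([1, 5], 4)
lst[0]=1 != 4: 0 + count([5], 4)
lst[0]=5 != 4: 0 + count([], 4)
= 1


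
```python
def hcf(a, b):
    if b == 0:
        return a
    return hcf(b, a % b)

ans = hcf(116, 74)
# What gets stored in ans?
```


hcf(116, 74)
= hcf(74, 116 % 74) = hcf(74, 42)
= hcf(42, 74 % 42) = hcf(42, 32)
= hcf(32, 42 % 32) = hcf(32, 10)
= hcf(10, 32 % 10) = hcf(10, 2)
= hcf(2, 10 % 2) = hcf(2, 0)
b == 0, return a = 2


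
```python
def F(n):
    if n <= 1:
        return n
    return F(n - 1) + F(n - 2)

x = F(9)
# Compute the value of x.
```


F(9)
= F(8) + F(7)
= (F(7) + F(6)) + F(7)
Computing bottom-up: F(0)=0, F(1)=1, F(2)=1, F(3)=2, F(4)=3, F(5)=5, F(6)=8, F(7)=13, F(8)=21, F(9)=34
= 34


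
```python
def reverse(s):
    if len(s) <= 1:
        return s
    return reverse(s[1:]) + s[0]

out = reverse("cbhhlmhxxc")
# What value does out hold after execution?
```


reverse("cbhhlmhxxc")
= reverse("bhhlmhxxc") + "c"
= reverse("hhlmhxxc") + "b" + "c"
= reverse("hlmhxxc") + "h" + "b" + "c"
= reverse("lmhxxc") + "h" + "h" + "b" + "c"
= reverse("mhxxc") + "l" + "h" + "h" + "b" + "c"
= reverse("hxxc") + "m" + "l" + "h" + "h" + "b" + "c"
= reverse("xxc") + "h" + "m" + "l" + "h" + "h" + "b" + "c"
= reverse("xc") + "x" + "h" + "m" + "l" + "h" + "h" + "b" + "c"
= reverse("c") + "x" + "x" + "h" + "m" + "l" + "h" + "h" + "b" + "c"
= "c" + "x" + "x" + "h" + "m" + "l" + "h" + "h" + "b" + "c"
= "cxxhmlhhbc"


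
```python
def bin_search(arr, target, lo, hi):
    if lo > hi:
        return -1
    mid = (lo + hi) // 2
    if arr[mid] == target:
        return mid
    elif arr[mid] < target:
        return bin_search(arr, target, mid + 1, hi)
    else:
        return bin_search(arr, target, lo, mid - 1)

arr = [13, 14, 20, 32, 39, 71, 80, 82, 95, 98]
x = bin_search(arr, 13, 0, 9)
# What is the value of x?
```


bin_search(arr, 13, 0, 9)
lo=0, hi=9, mid=4, arr[mid]=39
39 > 13, search left half
lo=0, hi=3, mid=1, arr[mid]=14
14 > 13, search left half
lo=0, hi=0, mid=0, arr[mid]=13
arr[0] == 13, found at index 0
= 0


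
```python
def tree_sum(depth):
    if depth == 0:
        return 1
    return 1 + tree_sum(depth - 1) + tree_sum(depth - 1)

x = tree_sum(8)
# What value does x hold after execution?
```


tree_sum(8)
= 1 + tree_sum(7) + tree_sum(7)
= 1 + 2 * tree_sum(7)
tree_sum(k) = 2^(k+1) - 1
tree_sum(0) = 1
tree_sum(1) = 3
tree_sum(2) = 7
tree_sum(3) = 15
tree_sum(4) = 31
tree_sum(8) = 2^9 - 1 = 511


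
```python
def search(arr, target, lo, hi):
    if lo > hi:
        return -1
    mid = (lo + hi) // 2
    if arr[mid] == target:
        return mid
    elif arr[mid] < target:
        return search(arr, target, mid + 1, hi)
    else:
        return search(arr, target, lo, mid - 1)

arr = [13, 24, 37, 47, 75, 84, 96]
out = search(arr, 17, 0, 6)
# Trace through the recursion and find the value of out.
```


search(arr, 17, 0, 6)
lo=0, hi=6, mid=3, arr[mid]=47
47 > 17, search left half
lo=0, hi=2, mid=1, arr[mid]=24
24 > 17, search left half
lo=0, hi=0, mid=0, arr[mid]=13
13 < 17, search right half
lo > hi, target not found, return -1
= -1


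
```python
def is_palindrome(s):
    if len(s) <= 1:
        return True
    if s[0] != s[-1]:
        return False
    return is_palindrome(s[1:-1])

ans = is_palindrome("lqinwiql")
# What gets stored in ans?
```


is_palindrome("lqinwiql")
"lqinwiql": s[0]='l' == s[-1]='l' -> is_palindrome("qinwiq")
"qinwiq": s[0]='q' == s[-1]='q' -> is_palindrome("inwi")
"inwi": s[0]='i' == s[-1]='i' -> is_palindrome("nw")
"nw": s[0]='n' != s[-1]='w' -> False
= False


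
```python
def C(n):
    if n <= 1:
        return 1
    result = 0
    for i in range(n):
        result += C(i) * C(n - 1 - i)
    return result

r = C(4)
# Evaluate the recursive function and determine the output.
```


C(4)
= sum of C(i) * C(4-1-i) for i in 0..3
First compute sub-values bottom-up:
  C(0) = 1, C(1) = 1
  C(2) = 1*1 + 1*1 = 2
  C(3) = 1*2 + 1*1 + 2*1 = 5
Now C(4):
  C(0)*C(3) = 1*5 = 5
  C(1)*C(2) = 1*2 = 2
  C(2)*C(1) = 2*1 = 2
  C(3)*C(0) = 5*1 = 5
= 5 + 2 + 2 + 5
= 14


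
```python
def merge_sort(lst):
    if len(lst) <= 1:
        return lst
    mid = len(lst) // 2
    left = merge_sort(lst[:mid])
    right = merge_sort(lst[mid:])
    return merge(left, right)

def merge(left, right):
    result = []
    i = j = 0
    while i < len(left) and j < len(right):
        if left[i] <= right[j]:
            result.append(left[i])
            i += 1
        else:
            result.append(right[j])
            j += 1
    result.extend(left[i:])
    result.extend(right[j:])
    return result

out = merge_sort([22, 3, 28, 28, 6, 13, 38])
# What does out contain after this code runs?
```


merge_sort([22, 3, 28, 28, 6, 13, 38])
Split into [22, 3, 28] and [28, 6, 13, 38]
Left sorted: [3, 22, 28]
Right sorted: [6, 13, 28, 38]
Merge [3, 22, 28] and [6, 13, 28, 38]
= [3, 6, 13, 22, 28, 28, 38]


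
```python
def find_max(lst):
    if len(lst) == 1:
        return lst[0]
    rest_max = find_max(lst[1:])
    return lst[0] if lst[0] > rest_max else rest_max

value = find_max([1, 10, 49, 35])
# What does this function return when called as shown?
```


find_max([1, 10, 49, 35])
= compare 1 with find_max([10, 49, 35])
= compare 10 with find_max([49, 35])
= compare 49 with find_max([35])
Base: find_max([35]) = 35
compare 49 with 35: max = 49
compare 10 with 49: max = 49
compare 1 with 49: max = 49
= 49


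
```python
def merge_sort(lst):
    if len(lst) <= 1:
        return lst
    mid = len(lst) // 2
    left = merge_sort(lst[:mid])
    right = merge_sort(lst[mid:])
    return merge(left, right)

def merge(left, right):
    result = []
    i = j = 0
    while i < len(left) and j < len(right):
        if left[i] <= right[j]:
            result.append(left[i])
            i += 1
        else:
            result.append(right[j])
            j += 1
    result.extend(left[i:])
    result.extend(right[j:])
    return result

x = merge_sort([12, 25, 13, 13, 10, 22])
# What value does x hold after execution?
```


merge_sort([12, 25, 13, 13, 10, 22])
Split into [12, 25, 13] and [13, 10, 22]
Left sorted: [12, 13, 25]
Right sorted: [10, 13, 22]
Merge [12, 13, 25] and [10, 13, 22]
= [10, 12, 13, 13, 22, 25]


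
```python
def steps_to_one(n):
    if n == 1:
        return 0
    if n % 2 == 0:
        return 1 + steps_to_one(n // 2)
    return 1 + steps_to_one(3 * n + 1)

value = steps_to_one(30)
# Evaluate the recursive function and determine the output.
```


steps_to_one(30)
30 is even -> steps_to_one(15)
15 is odd -> 3*15+1 = 46 -> steps_to_one(46)
46 is even -> steps_to_one(23)
23 is odd -> 3*23+1 = 70 -> steps_to_one(70)
70 is even -> steps_to_one(35)
35 is odd -> 3*35+1 = 106 -> steps_to_one(106)
106 is even -> steps_to_one(53)
53 is odd -> 3*53+1 = 160 -> steps_to_one(160)
160 is even -> steps_to_one(80)
80 is even -> steps_to_one(40)
40 is even -> steps_to_one(20)
20 is even -> steps_to_one(10)
10 is even -> steps_to_one(5)
5 is odd -> 3*5+1 = 16 -> steps_to_one(16)
16 is even -> steps_to_one(8)
8 is even -> steps_to_one(4)
4 is even -> steps_to_one(2)
2 is even -> steps_to_one(1)
Reached 1 after 18 steps
= 18


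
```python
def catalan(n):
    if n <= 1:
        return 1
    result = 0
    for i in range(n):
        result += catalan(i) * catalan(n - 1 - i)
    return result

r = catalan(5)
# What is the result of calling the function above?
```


catalan(5)
= sum of catalan(i) * catalan(5-1-i) for i in 0..4
First compute sub-values bottom-up:
  catalan(0) = 1, catalan(1) = 1
  catalan(2) = 1*1 + 1*1 = 2
  catalan(3) = 1*2 + 1*1 + 2*1 = 5
  catalan(4) = 1*5 + 1*2 + 2*1 + 5*1 = 14
Now catalan(5):
  catalan(0)*catalan(4) = 1*14 = 14
  catalan(1)*catalan(3) = 1*5 = 5
  catalan(2)*catalan(2) = 2*2 = 4
  catalan(3)*catalan(1) = 5*1 = 5
  catalan(4)*catalan(0) = 14*1 = 14
= 14 + 5 + 4 + 5 + 14
= 42
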